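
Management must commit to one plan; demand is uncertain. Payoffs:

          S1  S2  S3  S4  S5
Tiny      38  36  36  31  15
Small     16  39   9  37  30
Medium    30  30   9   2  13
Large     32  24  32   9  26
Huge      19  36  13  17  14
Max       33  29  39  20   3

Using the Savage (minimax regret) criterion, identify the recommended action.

Tiny

Column bests: S1=38, S2=39, S3=39, S4=37, S5=30.
Tiny regrets: 0, 3, 3, 6, 15 → max 15
Small regrets: 22, 0, 30, 0, 0 → max 30
Medium regrets: 8, 9, 30, 35, 17 → max 35
Large regrets: 6, 15, 7, 28, 4 → max 28
Huge regrets: 19, 3, 26, 20, 16 → max 26
Max regrets: 5, 10, 0, 17, 27 → max 27
Smallest max regret = 15 → Tiny.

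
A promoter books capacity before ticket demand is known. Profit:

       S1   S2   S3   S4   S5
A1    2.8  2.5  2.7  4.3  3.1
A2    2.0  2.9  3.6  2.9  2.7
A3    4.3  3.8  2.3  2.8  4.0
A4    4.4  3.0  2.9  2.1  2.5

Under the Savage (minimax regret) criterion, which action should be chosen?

Column bests: S1=4.4, S2=3.8, S3=3.6, S4=4.3, S5=4.0.
A1 regrets: 1.6, 1.3, 0.9, 0.0, 0.9 → max 1.6
A2 regrets: 2.4, 0.9, 0.0, 1.4, 1.3 → max 2.4
A3 regrets: 0.1, 0.0, 1.3, 1.5, 0.0 → max 1.5
A4 regrets: 0.0, 0.8, 0.7, 2.2, 1.5 → max 2.2
Smallest max regret = 1.5 → A3.

A3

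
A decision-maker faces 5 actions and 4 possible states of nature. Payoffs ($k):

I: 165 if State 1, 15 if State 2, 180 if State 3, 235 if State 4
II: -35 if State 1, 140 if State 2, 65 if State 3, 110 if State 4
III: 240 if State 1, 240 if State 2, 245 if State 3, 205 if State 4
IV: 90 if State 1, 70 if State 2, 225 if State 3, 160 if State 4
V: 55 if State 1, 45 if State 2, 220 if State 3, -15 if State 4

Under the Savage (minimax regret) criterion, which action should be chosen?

Column bests: State 1=240, State 2=240, State 3=245, State 4=235.
I regrets: 75, 225, 65, 0 → max 225
II regrets: 275, 100, 180, 125 → max 275
III regrets: 0, 0, 0, 30 → max 30
IV regrets: 150, 170, 20, 75 → max 170
V regrets: 185, 195, 25, 250 → max 250
Smallest max regret = 30 → III.

III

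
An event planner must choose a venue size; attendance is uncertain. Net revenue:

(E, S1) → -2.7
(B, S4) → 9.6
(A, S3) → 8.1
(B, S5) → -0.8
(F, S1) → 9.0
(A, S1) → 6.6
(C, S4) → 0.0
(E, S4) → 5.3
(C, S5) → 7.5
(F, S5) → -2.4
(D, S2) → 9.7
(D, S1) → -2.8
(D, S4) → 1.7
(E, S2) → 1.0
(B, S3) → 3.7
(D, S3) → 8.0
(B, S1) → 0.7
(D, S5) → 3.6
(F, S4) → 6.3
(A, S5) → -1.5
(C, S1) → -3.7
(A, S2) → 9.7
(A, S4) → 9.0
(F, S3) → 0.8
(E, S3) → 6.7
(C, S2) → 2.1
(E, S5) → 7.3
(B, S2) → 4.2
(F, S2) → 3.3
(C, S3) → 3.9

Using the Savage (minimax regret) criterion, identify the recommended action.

B

Column bests: S1=9.0, S2=9.7, S3=8.1, S4=9.6, S5=7.5.
A regrets: 2.4, 0.0, 0.0, 0.6, 9.0 → max 9.0
B regrets: 8.3, 5.5, 4.4, 0.0, 8.3 → max 8.3
C regrets: 12.7, 7.6, 4.2, 9.6, 0.0 → max 12.7
D regrets: 11.8, 0.0, 0.1, 7.9, 3.9 → max 11.8
E regrets: 11.7, 8.7, 1.4, 4.3, 0.2 → max 11.7
F regrets: 0.0, 6.4, 7.3, 3.3, 9.9 → max 9.9
Smallest max regret = 8.3 → B.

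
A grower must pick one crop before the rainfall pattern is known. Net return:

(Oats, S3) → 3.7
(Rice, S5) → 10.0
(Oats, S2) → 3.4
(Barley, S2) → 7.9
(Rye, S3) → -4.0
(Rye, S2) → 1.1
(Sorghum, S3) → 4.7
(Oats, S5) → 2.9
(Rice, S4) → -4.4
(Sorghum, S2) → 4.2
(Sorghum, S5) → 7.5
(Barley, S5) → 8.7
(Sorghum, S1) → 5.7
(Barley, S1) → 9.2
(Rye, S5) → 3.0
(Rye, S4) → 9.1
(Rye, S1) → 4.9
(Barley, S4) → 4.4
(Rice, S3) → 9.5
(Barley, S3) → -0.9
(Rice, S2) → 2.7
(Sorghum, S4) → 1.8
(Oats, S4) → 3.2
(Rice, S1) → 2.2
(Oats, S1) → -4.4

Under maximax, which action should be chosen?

Row maxima: Sorghum=7.5, Rice=10.0, Barley=9.2, Oats=3.7, Rye=9.1
Best best-case = 10.0 → Rice.

Rice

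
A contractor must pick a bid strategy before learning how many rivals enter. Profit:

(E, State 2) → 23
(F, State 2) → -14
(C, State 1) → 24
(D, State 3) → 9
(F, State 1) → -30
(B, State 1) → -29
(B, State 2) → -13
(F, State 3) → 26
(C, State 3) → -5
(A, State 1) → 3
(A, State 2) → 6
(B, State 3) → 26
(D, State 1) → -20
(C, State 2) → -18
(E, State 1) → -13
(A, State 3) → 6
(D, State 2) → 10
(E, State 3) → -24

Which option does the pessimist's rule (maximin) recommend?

Row minima: A=3, B=-29, C=-18, D=-20, E=-24, F=-30
Best worst-case = 3 → A.

A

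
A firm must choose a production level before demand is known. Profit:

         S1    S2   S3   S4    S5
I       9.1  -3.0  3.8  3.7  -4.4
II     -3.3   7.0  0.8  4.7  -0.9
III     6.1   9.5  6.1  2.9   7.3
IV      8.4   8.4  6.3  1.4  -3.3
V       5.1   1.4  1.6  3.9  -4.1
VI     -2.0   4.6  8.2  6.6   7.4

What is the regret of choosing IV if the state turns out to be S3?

1.9

Best payoff under S3 is 8.2.
Regret = 8.2 − 6.3 = 1.9.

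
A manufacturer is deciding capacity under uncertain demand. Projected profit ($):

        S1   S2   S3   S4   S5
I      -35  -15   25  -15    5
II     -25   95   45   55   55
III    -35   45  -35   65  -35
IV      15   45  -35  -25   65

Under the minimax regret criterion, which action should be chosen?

Column bests: S1=15, S2=95, S3=45, S4=65, S5=65.
I regrets: 50, 110, 20, 80, 60 → max 110
II regrets: 40, 0, 0, 10, 10 → max 40
III regrets: 50, 50, 80, 0, 100 → max 100
IV regrets: 0, 50, 80, 90, 0 → max 90
Smallest max regret = 40 → II.

II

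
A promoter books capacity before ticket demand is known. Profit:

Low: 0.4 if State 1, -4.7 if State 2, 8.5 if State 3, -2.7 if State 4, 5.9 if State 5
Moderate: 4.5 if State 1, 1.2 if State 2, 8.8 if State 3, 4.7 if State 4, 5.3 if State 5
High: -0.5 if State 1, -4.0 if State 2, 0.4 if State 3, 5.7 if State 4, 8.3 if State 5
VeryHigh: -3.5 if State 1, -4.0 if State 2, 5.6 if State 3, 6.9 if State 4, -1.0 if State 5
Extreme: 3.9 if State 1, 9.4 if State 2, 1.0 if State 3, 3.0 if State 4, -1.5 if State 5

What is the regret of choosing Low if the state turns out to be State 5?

Best payoff under State 5 is 8.3.
Regret = 8.3 − 5.9 = 2.4.

2.4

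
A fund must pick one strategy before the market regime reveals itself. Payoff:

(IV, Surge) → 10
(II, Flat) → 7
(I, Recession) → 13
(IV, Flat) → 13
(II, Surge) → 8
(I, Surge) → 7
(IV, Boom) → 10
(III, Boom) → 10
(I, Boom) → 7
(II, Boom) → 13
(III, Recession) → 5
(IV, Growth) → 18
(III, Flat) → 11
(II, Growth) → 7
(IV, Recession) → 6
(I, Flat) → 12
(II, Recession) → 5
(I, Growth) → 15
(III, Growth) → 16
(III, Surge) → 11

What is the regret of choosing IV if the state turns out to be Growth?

Best payoff under Growth is 18.
Regret = 18 − 18 = 0.

0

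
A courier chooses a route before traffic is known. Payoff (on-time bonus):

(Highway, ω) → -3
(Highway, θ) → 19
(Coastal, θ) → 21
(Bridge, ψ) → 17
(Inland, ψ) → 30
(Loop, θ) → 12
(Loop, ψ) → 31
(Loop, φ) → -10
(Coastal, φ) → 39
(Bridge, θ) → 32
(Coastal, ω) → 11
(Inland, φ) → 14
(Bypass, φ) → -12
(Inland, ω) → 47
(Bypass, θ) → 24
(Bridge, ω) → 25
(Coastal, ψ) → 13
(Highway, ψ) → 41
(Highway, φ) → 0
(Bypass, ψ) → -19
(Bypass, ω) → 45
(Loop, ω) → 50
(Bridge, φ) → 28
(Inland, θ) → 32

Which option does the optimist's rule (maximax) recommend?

Row maxima: Coastal=39, Highway=41, Inland=47, Bypass=45, Loop=50, Bridge=32
Best best-case = 50 → Loop.

Loop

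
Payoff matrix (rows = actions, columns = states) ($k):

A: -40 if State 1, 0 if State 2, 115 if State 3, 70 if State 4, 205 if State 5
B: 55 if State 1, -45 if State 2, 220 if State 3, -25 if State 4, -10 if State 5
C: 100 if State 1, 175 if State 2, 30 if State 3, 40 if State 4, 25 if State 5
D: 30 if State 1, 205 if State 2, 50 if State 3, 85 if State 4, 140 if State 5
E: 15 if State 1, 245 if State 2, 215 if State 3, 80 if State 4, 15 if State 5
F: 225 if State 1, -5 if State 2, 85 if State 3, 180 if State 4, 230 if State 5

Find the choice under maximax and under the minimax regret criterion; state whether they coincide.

Row maxima: A=205, B=220, C=175, D=205, E=245, F=230
Best best-case = 245 → E.
Column bests: State 1=225, State 2=245, State 3=220, State 4=180, State 5=230.
A regrets: 265, 245, 105, 110, 25 → max 265
B regrets: 170, 290, 0, 205, 240 → max 290
C regrets: 125, 70, 190, 140, 205 → max 205
D regrets: 195, 40, 170, 95, 90 → max 195
E regrets: 210, 0, 5, 100, 215 → max 215
F regrets: 0, 250, 135, 0, 0 → max 250
Smallest max regret = 195 → D.

maximax → E; minimax regret → D (disagree)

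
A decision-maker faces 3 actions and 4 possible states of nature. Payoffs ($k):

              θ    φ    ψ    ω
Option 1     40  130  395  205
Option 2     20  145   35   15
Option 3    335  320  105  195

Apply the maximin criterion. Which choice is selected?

Row minima: Option 1=40, Option 2=15, Option 3=105
Best worst-case = 105 → Option 3.

Option 3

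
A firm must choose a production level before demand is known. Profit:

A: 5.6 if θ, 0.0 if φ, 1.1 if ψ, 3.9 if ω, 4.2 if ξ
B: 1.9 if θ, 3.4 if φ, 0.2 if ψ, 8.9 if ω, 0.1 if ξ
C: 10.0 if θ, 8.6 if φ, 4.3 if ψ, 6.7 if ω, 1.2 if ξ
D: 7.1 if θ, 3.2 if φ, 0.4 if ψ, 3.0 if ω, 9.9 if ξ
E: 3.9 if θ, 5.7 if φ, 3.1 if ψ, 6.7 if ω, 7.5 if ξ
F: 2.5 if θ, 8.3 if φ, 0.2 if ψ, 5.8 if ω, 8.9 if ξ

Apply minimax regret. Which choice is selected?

Column bests: θ=10.0, φ=8.6, ψ=4.3, ω=8.9, ξ=9.9.
A regrets: 4.4, 8.6, 3.2, 5.0, 5.7 → max 8.6
B regrets: 8.1, 5.2, 4.1, 0.0, 9.8 → max 9.8
C regrets: 0.0, 0.0, 0.0, 2.2, 8.7 → max 8.7
D regrets: 2.9, 5.4, 3.9, 5.9, 0.0 → max 5.9
E regrets: 6.1, 2.9, 1.2, 2.2, 2.4 → max 6.1
F regrets: 7.5, 0.3, 4.1, 3.1, 1.0 → max 7.5
Smallest max regret = 5.9 → D.

D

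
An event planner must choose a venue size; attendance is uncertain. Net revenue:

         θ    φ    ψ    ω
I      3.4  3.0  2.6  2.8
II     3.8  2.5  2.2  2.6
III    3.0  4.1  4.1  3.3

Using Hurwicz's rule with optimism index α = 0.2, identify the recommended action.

III

I: 0.2·3.4 + 0.8·2.6 = 2.76
II: 0.2·3.8 + 0.8·2.2 = 2.52
III: 0.2·4.1 + 0.8·3.0 = 3.22
Highest Hurwicz score = 3.22 → III.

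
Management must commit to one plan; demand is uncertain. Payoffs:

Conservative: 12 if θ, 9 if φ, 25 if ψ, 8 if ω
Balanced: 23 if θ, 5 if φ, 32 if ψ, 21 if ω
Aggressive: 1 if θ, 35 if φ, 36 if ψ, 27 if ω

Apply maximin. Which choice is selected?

Conservative

Row minima: Conservative=8, Balanced=5, Aggressive=1
Best worst-case = 8 → Conservative.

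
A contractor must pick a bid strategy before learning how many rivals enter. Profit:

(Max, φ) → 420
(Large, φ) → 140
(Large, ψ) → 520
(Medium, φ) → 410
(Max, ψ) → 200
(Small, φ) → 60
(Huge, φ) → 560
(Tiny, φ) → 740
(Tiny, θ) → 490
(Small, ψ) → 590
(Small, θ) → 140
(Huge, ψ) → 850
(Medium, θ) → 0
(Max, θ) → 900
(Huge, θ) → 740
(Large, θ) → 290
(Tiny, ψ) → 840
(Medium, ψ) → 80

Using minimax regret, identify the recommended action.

Huge

Column bests: θ=900, φ=740, ψ=850.
Tiny regrets: 410, 0, 10 → max 410
Small regrets: 760, 680, 260 → max 760
Medium regrets: 900, 330, 770 → max 900
Large regrets: 610, 600, 330 → max 610
Huge regrets: 160, 180, 0 → max 180
Max regrets: 0, 320, 650 → max 650
Smallest max regret = 180 → Huge.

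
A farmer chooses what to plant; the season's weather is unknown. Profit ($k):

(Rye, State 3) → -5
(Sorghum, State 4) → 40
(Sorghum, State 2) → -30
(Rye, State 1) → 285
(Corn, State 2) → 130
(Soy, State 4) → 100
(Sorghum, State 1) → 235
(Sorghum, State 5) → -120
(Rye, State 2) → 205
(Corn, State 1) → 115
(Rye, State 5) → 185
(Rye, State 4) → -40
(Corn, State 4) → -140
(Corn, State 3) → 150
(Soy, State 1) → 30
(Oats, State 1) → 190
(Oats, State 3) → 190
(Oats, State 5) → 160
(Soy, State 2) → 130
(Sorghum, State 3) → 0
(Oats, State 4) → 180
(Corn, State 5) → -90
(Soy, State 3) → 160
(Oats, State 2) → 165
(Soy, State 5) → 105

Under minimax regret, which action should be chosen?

Column bests: State 1=285, State 2=205, State 3=190, State 4=180, State 5=185.
Sorghum regrets: 50, 235, 190, 140, 305 → max 305
Corn regrets: 170, 75, 40, 320, 275 → max 320
Soy regrets: 255, 75, 30, 80, 80 → max 255
Rye regrets: 0, 0, 195, 220, 0 → max 220
Oats regrets: 95, 40, 0, 0, 25 → max 95
Smallest max regret = 95 → Oats.

Oats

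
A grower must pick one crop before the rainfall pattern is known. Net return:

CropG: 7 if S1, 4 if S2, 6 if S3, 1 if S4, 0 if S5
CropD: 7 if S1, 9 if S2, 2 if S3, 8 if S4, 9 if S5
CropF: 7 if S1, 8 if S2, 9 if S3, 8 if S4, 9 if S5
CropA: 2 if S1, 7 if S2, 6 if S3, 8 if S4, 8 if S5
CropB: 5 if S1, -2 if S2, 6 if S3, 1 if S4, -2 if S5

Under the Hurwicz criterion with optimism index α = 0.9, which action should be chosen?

CropG: 0.9·7 + 0.1·0 = 6.3
CropD: 0.9·9 + 0.1·2 = 8.3
CropF: 0.9·9 + 0.1·7 = 8.8
CropA: 0.9·8 + 0.1·2 = 7.4
CropB: 0.9·6 + 0.1·(-2) = 5.2
Highest Hurwicz score = 8.8 → CropF.

CropF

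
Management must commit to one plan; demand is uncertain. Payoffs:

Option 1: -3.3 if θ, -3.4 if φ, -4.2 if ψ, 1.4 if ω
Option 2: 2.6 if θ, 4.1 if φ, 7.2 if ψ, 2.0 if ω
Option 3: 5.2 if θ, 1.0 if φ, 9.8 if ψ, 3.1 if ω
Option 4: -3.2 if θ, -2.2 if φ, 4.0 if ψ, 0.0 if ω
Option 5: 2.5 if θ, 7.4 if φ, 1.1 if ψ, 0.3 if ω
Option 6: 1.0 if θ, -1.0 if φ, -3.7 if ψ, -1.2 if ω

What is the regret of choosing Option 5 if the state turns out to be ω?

2.8

Best payoff under ω is 3.1.
Regret = 3.1 − 0.3 = 2.8.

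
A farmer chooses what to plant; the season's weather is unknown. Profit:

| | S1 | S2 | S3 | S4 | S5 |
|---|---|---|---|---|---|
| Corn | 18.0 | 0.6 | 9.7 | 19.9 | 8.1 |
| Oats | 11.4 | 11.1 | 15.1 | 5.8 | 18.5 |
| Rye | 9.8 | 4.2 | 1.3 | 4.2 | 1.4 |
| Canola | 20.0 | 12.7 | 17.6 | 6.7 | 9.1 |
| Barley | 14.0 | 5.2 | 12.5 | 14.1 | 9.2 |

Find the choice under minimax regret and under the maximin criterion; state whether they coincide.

minimax regret → Barley; maximin → Canola (disagree)

Column bests: S1=20.0, S2=12.7, S3=17.6, S4=19.9, S5=18.5.
Corn regrets: 2.0, 12.1, 7.9, 0.0, 10.4 → max 12.1
Oats regrets: 8.6, 1.6, 2.5, 14.1, 0.0 → max 14.1
Rye regrets: 10.2, 8.5, 16.3, 15.7, 17.1 → max 17.1
Canola regrets: 0.0, 0.0, 0.0, 13.2, 9.4 → max 13.2
Barley regrets: 6.0, 7.5, 5.1, 5.8, 9.3 → max 9.3
Smallest max regret = 9.3 → Barley.
Row minima: Corn=0.6, Oats=5.8, Rye=1.3, Canola=6.7, Barley=5.2
Best worst-case = 6.7 → Canola.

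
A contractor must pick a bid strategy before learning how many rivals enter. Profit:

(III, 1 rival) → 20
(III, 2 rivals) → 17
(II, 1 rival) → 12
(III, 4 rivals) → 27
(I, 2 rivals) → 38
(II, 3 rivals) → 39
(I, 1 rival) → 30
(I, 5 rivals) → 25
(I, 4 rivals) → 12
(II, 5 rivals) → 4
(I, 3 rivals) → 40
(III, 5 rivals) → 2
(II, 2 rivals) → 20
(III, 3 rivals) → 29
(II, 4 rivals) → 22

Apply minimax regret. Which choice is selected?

Column bests: 1 rival=30, 2 rivals=38, 3 rivals=40, 4 rivals=27, 5 rivals=25.
I regrets: 0, 0, 0, 15, 0 → max 15
II regrets: 18, 18, 1, 5, 21 → max 21
III regrets: 10, 21, 11, 0, 23 → max 23
Smallest max regret = 15 → I.

I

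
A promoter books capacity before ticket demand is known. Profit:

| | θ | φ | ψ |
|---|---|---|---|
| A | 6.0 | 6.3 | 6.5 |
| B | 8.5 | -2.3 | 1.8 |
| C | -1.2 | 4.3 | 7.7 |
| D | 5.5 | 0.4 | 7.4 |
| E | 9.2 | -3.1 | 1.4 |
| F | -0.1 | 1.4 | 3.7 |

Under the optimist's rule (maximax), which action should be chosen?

E

Row maxima: A=6.5, B=8.5, C=7.7, D=7.4, E=9.2, F=3.7
Best best-case = 9.2 → E.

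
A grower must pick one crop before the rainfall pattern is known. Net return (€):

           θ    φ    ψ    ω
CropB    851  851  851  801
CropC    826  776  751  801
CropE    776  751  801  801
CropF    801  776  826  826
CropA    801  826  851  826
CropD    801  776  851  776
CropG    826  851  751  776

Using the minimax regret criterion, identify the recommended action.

CropB

Column bests: θ=851, φ=851, ψ=851, ω=826.
CropB regrets: 0, 0, 0, 25 → max 25
CropC regrets: 25, 75, 100, 25 → max 100
CropE regrets: 75, 100, 50, 25 → max 100
CropF regrets: 50, 75, 25, 0 → max 75
CropA regrets: 50, 25, 0, 0 → max 50
CropD regrets: 50, 75, 0, 50 → max 75
CropG regrets: 25, 0, 100, 50 → max 100
Smallest max regret = 25 → CropB.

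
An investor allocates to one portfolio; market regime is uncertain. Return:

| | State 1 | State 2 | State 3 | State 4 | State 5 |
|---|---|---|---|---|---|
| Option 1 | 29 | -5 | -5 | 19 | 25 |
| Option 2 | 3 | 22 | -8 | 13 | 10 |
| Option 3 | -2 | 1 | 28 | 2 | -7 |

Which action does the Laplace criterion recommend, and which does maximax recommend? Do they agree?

laplace → Option 1; maximax → Option 1 (agree)

Row averages: Option 1=12.6, Option 2=8, Option 3=4.4
Highest average = 12.6 → Option 1.
Row maxima: Option 1=29, Option 2=22, Option 3=28
Best best-case = 29 → Option 1.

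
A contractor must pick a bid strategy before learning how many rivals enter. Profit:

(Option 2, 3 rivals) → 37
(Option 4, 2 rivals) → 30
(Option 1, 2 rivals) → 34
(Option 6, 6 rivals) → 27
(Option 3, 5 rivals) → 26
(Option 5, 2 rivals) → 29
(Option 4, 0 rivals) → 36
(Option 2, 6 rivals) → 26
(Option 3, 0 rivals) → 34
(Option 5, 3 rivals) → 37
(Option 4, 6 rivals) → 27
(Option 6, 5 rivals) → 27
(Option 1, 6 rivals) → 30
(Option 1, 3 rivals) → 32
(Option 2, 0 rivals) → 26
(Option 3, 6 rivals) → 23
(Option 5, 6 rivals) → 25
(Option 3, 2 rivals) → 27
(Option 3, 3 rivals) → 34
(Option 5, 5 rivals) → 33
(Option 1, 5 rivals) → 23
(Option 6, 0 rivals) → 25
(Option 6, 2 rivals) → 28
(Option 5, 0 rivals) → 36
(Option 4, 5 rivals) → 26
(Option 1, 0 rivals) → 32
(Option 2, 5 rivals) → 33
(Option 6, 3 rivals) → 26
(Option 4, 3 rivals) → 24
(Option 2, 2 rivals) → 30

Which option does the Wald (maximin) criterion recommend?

Option 2

Row minima: Option 1=23, Option 2=26, Option 3=23, Option 4=24, Option 5=25, Option 6=25
Best worst-case = 26 → Option 2.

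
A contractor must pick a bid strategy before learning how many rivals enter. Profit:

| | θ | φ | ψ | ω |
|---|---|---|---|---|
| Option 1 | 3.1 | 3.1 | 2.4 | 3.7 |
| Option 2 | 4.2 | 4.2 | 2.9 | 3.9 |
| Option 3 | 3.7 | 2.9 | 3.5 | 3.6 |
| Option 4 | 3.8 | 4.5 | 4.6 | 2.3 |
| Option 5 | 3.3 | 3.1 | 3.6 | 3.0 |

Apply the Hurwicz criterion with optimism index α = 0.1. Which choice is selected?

Option 1: 0.1·3.7 + 0.9·2.4 = 2.53
Option 2: 0.1·4.2 + 0.9·2.9 = 3.03
Option 3: 0.1·3.7 + 0.9·2.9 = 2.98
Option 4: 0.1·4.6 + 0.9·2.3 = 2.53
Option 5: 0.1·3.6 + 0.9·3.0 = 3.06
Highest Hurwicz score = 3.06 → Option 5.

Option 5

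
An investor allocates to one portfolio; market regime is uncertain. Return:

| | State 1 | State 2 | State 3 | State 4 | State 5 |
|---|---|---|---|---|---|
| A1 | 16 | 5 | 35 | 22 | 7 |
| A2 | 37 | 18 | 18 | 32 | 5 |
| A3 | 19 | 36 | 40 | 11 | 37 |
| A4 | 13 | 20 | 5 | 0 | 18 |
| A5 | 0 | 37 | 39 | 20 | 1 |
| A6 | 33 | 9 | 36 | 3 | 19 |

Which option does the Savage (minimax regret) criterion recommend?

Column bests: State 1=37, State 2=37, State 3=40, State 4=32, State 5=37.
A1 regrets: 21, 32, 5, 10, 30 → max 32
A2 regrets: 0, 19, 22, 0, 32 → max 32
A3 regrets: 18, 1, 0, 21, 0 → max 21
A4 regrets: 24, 17, 35, 32, 19 → max 35
A5 regrets: 37, 0, 1, 12, 36 → max 37
A6 regrets: 4, 28, 4, 29, 18 → max 29
Smallest max regret = 21 → A3.

A3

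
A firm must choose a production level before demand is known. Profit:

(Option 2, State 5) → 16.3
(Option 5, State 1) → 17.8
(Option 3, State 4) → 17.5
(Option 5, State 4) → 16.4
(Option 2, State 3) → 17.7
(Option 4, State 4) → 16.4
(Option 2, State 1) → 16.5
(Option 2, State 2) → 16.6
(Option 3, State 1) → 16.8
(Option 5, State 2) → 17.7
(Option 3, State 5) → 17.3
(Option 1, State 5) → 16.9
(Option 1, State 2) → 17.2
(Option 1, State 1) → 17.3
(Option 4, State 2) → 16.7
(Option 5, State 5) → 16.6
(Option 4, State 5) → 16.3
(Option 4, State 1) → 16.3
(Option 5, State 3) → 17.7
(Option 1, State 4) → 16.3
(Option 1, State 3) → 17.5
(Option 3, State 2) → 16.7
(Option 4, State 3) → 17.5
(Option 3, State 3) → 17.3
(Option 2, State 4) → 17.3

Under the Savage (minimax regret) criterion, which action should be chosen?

Column bests: State 1=17.8, State 2=17.7, State 3=17.7, State 4=17.5, State 5=17.3.
Option 1 regrets: 0.5, 0.5, 0.2, 1.2, 0.4 → max 1.2
Option 2 regrets: 1.3, 1.1, 0.0, 0.2, 1.0 → max 1.3
Option 3 regrets: 1.0, 1.0, 0.4, 0.0, 0.0 → max 1.0
Option 4 regrets: 1.5, 1.0, 0.2, 1.1, 1.0 → max 1.5
Option 5 regrets: 0.0, 0.0, 0.0, 1.1, 0.7 → max 1.1
Smallest max regret = 1.0 → Option 3.

Option 3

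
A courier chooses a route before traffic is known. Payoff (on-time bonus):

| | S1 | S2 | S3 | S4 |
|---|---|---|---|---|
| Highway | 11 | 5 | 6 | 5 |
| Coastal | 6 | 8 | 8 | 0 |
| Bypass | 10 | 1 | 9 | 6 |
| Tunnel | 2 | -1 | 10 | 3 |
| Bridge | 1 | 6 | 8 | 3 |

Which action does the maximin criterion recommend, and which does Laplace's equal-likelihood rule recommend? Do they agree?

maximin → Highway; laplace → Highway (agree)

Row minima: Highway=5, Coastal=0, Bypass=1, Tunnel=-1, Bridge=1
Best worst-case = 5 → Highway.
Row averages: Highway=6.75, Coastal=5.5, Bypass=6.5, Tunnel=3.5, Bridge=4.5
Highest average = 6.75 → Highway.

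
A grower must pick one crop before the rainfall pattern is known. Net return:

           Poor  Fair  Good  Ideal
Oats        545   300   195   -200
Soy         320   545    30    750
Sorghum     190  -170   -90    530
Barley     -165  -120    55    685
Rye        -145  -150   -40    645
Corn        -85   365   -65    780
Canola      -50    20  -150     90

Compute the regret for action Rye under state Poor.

690

Best payoff under Poor is 545.
Regret = 545 − (-145) = 690.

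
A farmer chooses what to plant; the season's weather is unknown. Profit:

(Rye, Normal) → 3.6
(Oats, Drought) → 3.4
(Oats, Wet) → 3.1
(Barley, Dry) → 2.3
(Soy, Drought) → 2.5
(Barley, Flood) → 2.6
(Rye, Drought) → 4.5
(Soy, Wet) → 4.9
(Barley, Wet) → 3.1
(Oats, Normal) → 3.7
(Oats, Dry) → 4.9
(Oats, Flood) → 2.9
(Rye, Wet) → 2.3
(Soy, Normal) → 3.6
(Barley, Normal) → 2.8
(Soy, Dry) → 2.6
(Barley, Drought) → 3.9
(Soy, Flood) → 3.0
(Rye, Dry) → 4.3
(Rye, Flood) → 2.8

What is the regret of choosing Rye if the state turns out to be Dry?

0.6

Best payoff under Dry is 4.9.
Regret = 4.9 − 4.3 = 0.6.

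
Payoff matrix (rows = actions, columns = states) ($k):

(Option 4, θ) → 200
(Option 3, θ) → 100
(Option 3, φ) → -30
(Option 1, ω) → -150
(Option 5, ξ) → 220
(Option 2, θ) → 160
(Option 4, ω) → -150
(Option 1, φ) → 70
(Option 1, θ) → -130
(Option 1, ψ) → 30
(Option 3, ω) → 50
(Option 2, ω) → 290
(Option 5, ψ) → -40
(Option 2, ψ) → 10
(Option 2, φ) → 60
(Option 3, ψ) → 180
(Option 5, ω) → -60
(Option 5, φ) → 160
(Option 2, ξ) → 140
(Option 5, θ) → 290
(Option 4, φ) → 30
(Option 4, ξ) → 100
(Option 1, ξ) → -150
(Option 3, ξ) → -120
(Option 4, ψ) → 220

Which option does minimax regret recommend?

Column bests: θ=290, φ=160, ψ=220, ω=290, ξ=220.
Option 1 regrets: 420, 90, 190, 440, 370 → max 440
Option 2 regrets: 130, 100, 210, 0, 80 → max 210
Option 3 regrets: 190, 190, 40, 240, 340 → max 340
Option 4 regrets: 90, 130, 0, 440, 120 → max 440
Option 5 regrets: 0, 0, 260, 350, 0 → max 350
Smallest max regret = 210 → Option 2.

Option 2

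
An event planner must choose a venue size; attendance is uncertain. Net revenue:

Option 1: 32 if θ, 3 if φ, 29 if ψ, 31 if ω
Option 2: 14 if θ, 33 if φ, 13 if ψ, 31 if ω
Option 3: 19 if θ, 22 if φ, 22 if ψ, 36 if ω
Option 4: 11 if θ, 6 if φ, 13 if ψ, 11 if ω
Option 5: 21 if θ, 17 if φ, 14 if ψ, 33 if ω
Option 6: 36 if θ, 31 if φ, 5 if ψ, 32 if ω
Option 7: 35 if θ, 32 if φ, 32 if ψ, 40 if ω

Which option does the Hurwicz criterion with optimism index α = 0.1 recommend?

Option 7

Option 1: 0.1·32 + 0.9·3 = 5.9
Option 2: 0.1·33 + 0.9·13 = 15
Option 3: 0.1·36 + 0.9·19 = 20.7
Option 4: 0.1·13 + 0.9·6 = 6.7
Option 5: 0.1·33 + 0.9·14 = 15.9
Option 6: 0.1·36 + 0.9·5 = 8.1
Option 7: 0.1·40 + 0.9·32 = 32.8
Highest Hurwicz score = 32.8 → Option 7.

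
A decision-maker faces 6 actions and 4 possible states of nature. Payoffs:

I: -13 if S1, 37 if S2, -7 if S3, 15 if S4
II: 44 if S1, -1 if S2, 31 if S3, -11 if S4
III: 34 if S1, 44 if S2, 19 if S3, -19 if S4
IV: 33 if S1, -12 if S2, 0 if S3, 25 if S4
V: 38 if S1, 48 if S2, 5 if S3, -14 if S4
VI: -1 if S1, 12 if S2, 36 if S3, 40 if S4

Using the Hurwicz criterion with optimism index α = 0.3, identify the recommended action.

I: 0.3·37 + 0.7·(-13) = 2
II: 0.3·44 + 0.7·(-11) = 5.5
III: 0.3·44 + 0.7·(-19) = -0.1
IV: 0.3·33 + 0.7·(-12) = 1.5
V: 0.3·48 + 0.7·(-14) = 4.6
VI: 0.3·40 + 0.7·(-1) = 11.3
Highest Hurwicz score = 11.3 → VI.

VI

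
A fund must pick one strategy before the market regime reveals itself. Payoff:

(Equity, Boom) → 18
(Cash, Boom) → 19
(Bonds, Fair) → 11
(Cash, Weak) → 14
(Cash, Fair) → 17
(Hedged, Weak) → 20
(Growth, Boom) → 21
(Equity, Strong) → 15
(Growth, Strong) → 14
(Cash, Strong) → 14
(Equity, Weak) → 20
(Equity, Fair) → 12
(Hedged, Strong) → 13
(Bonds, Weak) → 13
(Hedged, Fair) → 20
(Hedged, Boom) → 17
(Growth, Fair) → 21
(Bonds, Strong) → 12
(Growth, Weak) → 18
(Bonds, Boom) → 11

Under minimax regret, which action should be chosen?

Growth

Column bests: Weak=20, Fair=21, Strong=15, Boom=21.
Equity regrets: 0, 9, 0, 3 → max 9
Bonds regrets: 7, 10, 3, 10 → max 10
Hedged regrets: 0, 1, 2, 4 → max 4
Growth regrets: 2, 0, 1, 0 → max 2
Cash regrets: 6, 4, 1, 2 → max 6
Smallest max regret = 2 → Growth.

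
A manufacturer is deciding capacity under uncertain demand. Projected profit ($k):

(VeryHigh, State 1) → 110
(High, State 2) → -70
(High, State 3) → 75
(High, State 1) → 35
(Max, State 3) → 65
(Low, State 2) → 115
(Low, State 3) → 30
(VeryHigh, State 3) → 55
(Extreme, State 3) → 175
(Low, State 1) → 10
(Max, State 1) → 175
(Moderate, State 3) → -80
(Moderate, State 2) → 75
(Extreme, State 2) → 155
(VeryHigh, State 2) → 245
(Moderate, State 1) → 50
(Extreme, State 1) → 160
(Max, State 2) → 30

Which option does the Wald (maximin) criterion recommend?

Row minima: Low=10, Moderate=-80, High=-70, VeryHigh=55, Extreme=155, Max=30
Best worst-case = 155 → Extreme.

Extreme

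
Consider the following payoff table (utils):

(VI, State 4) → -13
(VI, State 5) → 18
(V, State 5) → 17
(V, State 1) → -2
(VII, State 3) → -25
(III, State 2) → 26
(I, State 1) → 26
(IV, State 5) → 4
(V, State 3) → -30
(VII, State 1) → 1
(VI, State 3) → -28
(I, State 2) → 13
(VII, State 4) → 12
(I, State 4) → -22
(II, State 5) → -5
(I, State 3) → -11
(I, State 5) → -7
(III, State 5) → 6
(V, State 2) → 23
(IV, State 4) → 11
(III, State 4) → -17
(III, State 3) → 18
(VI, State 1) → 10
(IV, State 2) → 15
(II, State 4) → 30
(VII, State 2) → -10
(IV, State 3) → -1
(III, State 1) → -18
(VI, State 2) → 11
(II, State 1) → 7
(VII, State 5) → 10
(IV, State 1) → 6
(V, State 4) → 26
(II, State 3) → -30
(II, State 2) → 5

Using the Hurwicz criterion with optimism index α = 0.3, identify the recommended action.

IV

I: 0.3·26 + 0.7·(-22) = -7.6
II: 0.3·30 + 0.7·(-30) = -12
III: 0.3·26 + 0.7·(-18) = -4.8
IV: 0.3·15 + 0.7·(-1) = 3.8
V: 0.3·26 + 0.7·(-30) = -13.2
VI: 0.3·18 + 0.7·(-28) = -14.2
VII: 0.3·12 + 0.7·(-25) = -13.9
Highest Hurwicz score = 3.8 → IV.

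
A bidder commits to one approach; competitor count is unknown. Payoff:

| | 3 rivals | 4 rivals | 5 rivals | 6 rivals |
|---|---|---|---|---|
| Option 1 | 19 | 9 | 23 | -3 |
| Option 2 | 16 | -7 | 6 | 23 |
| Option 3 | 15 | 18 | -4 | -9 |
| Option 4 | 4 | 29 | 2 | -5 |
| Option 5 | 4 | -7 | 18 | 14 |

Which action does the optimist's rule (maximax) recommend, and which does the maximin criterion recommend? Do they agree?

maximax → Option 4; maximin → Option 1 (disagree)

Row maxima: Option 1=23, Option 2=23, Option 3=18, Option 4=29, Option 5=18
Best best-case = 29 → Option 4.
Row minima: Option 1=-3, Option 2=-7, Option 3=-9, Option 4=-5, Option 5=-7
Best worst-case = -3 → Option 1.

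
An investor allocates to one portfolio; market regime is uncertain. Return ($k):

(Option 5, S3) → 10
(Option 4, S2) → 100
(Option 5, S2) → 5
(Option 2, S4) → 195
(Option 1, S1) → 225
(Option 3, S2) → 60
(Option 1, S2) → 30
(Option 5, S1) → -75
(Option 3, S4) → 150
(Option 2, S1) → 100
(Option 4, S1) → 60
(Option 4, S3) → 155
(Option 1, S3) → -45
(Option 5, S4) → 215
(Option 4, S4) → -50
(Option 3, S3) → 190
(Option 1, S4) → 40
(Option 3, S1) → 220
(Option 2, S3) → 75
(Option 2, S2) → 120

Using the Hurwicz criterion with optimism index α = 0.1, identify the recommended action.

Option 2

Option 1: 0.1·225 + 0.9·(-45) = -18
Option 2: 0.1·195 + 0.9·75 = 87
Option 3: 0.1·220 + 0.9·60 = 76
Option 4: 0.1·155 + 0.9·(-50) = -29.5
Option 5: 0.1·215 + 0.9·(-75) = -46
Highest Hurwicz score = 87 → Option 2.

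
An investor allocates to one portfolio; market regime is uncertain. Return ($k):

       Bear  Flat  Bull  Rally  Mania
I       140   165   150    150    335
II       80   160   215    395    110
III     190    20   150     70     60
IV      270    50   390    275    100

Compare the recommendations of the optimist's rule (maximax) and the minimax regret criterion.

Row maxima: I=335, II=395, III=190, IV=390
Best best-case = 395 → II.
Column bests: Bear=270, Flat=165, Bull=390, Rally=395, Mania=335.
I regrets: 130, 0, 240, 245, 0 → max 245
II regrets: 190, 5, 175, 0, 225 → max 225
III regrets: 80, 145, 240, 325, 275 → max 325
IV regrets: 0, 115, 0, 120, 235 → max 235
Smallest max regret = 225 → II.

maximax → II; minimax regret → II (agree)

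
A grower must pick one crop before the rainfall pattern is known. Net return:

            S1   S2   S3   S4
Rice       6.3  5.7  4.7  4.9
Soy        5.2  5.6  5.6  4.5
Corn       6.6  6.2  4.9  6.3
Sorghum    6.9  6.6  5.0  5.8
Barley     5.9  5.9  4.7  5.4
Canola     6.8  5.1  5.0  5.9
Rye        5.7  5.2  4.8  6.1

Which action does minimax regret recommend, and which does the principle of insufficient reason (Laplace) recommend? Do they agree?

minimax regret → Sorghum; laplace → Sorghum (agree)

Column bests: S1=6.9, S2=6.6, S3=5.6, S4=6.3.
Rice regrets: 0.6, 0.9, 0.9, 1.4 → max 1.4
Soy regrets: 1.7, 1.0, 0.0, 1.8 → max 1.8
Corn regrets: 0.3, 0.4, 0.7, 0.0 → max 0.7
Sorghum regrets: 0.0, 0.0, 0.6, 0.5 → max 0.6
Barley regrets: 1.0, 0.7, 0.9, 0.9 → max 1.0
Canola regrets: 0.1, 1.5, 0.6, 0.4 → max 1.5
Rye regrets: 1.2, 1.4, 0.8, 0.2 → max 1.4
Smallest max regret = 0.6 → Sorghum.
Row averages: Rice=5.4, Soy=5.225, Corn=6, Sorghum=6.075, Barley=5.475, Canola=5.7, Rye=5.45
Highest average = 6.075 → Sorghum.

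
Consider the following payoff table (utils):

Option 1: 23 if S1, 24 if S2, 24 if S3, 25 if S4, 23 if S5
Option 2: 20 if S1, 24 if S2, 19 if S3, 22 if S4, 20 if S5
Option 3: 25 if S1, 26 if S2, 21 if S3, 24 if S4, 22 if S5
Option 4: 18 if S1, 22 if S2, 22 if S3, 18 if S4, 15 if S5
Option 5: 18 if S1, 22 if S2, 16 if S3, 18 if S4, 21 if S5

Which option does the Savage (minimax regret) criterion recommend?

Column bests: S1=25, S2=26, S3=24, S4=25, S5=23.
Option 1 regrets: 2, 2, 0, 0, 0 → max 2
Option 2 regrets: 5, 2, 5, 3, 3 → max 5
Option 3 regrets: 0, 0, 3, 1, 1 → max 3
Option 4 regrets: 7, 4, 2, 7, 8 → max 8
Option 5 regrets: 7, 4, 8, 7, 2 → max 8
Smallest max regret = 2 → Option 1.

Option 1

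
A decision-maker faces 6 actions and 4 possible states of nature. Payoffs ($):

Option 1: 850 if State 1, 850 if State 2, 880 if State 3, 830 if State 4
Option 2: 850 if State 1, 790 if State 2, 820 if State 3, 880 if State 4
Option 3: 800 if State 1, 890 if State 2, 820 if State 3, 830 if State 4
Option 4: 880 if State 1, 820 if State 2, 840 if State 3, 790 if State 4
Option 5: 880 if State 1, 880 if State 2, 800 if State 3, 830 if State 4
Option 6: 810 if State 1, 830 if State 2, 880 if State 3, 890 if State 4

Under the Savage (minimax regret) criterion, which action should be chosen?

Column bests: State 1=880, State 2=890, State 3=880, State 4=890.
Option 1 regrets: 30, 40, 0, 60 → max 60
Option 2 regrets: 30, 100, 60, 10 → max 100
Option 3 regrets: 80, 0, 60, 60 → max 80
Option 4 regrets: 0, 70, 40, 100 → max 100
Option 5 regrets: 0, 10, 80, 60 → max 80
Option 6 regrets: 70, 60, 0, 0 → max 70
Smallest max regret = 60 → Option 1.

Option 1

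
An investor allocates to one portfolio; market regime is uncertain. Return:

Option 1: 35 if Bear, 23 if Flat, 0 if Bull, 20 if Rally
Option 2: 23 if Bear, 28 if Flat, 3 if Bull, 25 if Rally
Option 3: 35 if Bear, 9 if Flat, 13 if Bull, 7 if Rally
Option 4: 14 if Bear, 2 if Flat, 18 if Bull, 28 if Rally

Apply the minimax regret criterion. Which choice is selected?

Option 2

Column bests: Bear=35, Flat=28, Bull=18, Rally=28.
Option 1 regrets: 0, 5, 18, 8 → max 18
Option 2 regrets: 12, 0, 15, 3 → max 15
Option 3 regrets: 0, 19, 5, 21 → max 21
Option 4 regrets: 21, 26, 0, 0 → max 26
Smallest max regret = 15 → Option 2.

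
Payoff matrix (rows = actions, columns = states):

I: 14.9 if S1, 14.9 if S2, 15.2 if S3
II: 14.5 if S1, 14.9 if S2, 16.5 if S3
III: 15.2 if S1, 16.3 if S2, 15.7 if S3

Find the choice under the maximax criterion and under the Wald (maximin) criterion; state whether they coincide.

Row maxima: I=15.2, II=16.5, III=16.3
Best best-case = 16.5 → II.
Row minima: I=14.9, II=14.5, III=15.2
Best worst-case = 15.2 → III.

maximax → II; maximin → III (disagree)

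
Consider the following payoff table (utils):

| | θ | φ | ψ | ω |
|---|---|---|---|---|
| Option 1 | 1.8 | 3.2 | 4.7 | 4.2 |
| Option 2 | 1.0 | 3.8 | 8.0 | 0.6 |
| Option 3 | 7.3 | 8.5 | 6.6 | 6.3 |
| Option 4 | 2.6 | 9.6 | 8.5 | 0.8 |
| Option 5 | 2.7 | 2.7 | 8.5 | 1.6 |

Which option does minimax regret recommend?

Option 3

Column bests: θ=7.3, φ=9.6, ψ=8.5, ω=6.3.
Option 1 regrets: 5.5, 6.4, 3.8, 2.1 → max 6.4
Option 2 regrets: 6.3, 5.8, 0.5, 5.7 → max 6.3
Option 3 regrets: 0.0, 1.1, 1.9, 0.0 → max 1.9
Option 4 regrets: 4.7, 0.0, 0.0, 5.5 → max 5.5
Option 5 regrets: 4.6, 6.9, 0.0, 4.7 → max 6.9
Smallest max regret = 1.9 → Option 3.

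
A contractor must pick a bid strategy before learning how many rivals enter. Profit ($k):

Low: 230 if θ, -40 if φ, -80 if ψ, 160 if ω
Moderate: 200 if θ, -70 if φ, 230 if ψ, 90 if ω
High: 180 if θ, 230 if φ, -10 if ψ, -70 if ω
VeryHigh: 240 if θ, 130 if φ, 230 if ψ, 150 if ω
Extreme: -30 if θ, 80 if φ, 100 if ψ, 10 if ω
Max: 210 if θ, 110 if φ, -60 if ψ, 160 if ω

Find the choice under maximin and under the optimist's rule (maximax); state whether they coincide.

Row minima: Low=-80, Moderate=-70, High=-70, VeryHigh=130, Extreme=-30, Max=-60
Best worst-case = 130 → VeryHigh.
Row maxima: Low=230, Moderate=230, High=230, VeryHigh=240, Extreme=100, Max=210
Best best-case = 240 → VeryHigh.

maximin → VeryHigh; maximax → VeryHigh (agree)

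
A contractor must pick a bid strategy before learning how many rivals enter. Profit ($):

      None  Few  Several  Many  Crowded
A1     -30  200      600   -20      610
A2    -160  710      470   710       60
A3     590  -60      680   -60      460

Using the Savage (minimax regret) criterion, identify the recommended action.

A1

Column bests: None=590, Few=710, Several=680, Many=710, Crowded=610.
A1 regrets: 620, 510, 80, 730, 0 → max 730
A2 regrets: 750, 0, 210, 0, 550 → max 750
A3 regrets: 0, 770, 0, 770, 150 → max 770
Smallest max regret = 730 → A1.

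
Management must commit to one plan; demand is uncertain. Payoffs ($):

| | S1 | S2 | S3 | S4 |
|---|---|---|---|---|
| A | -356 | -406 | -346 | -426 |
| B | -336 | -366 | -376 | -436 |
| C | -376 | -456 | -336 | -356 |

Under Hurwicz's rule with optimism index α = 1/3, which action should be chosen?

A: 1/3·(-346) + 2/3·(-426) = -1198/3
B: 1/3·(-336) + 2/3·(-436) = -1208/3
C: 1/3·(-336) + 2/3·(-456) = -416
Highest Hurwicz score = -1198/3 → A.

A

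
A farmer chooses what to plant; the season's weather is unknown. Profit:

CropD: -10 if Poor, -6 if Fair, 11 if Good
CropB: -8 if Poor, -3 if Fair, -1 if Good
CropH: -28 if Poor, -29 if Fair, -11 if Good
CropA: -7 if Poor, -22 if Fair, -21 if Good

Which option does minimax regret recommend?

Column bests: Poor=-7, Fair=-3, Good=11.
CropD regrets: 3, 3, 0 → max 3
CropB regrets: 1, 0, 12 → max 12
CropH regrets: 21, 26, 22 → max 26
CropA regrets: 0, 19, 32 → max 32
Smallest max regret = 3 → CropD.

CropD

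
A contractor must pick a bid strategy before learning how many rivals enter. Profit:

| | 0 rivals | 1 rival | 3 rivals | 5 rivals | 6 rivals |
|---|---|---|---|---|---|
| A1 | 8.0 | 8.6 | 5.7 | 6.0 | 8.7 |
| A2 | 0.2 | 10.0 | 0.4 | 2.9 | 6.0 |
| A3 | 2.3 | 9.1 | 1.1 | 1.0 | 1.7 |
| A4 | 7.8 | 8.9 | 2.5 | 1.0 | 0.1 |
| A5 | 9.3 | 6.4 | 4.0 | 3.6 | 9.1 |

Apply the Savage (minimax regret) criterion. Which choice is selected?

Column bests: 0 rivals=9.3, 1 rival=10.0, 3 rivals=5.7, 5 rivals=6.0, 6 rivals=9.1.
A1 regrets: 1.3, 1.4, 0.0, 0.0, 0.4 → max 1.4
A2 regrets: 9.1, 0.0, 5.3, 3.1, 3.1 → max 9.1
A3 regrets: 7.0, 0.9, 4.6, 5.0, 7.4 → max 7.4
A4 regrets: 1.5, 1.1, 3.2, 5.0, 9.0 → max 9.0
A5 regrets: 0.0, 3.6, 1.7, 2.4, 0.0 → max 3.6
Smallest max regret = 1.4 → A1.

A1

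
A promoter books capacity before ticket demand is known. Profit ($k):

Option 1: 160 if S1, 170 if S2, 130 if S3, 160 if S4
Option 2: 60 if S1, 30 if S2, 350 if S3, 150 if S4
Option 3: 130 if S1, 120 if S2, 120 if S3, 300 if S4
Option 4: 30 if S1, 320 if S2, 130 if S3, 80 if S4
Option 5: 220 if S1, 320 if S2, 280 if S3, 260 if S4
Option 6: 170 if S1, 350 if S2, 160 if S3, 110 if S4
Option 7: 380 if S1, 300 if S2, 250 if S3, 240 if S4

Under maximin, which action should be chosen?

Row minima: Option 1=130, Option 2=30, Option 3=120, Option 4=30, Option 5=220, Option 6=110, Option 7=240
Best worst-case = 240 → Option 7.

Option 7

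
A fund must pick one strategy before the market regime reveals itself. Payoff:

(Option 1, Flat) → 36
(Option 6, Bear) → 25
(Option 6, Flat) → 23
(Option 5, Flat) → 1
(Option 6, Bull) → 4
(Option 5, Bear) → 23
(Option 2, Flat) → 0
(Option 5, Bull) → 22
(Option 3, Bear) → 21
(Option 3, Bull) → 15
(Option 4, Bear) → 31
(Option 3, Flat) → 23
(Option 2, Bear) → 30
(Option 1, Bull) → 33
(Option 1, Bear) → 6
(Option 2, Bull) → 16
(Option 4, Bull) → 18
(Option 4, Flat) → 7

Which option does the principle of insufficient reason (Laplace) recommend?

Row averages: Option 1=25, Option 2=46/3, Option 3=59/3, Option 4=56/3, Option 5=46/3, Option 6=52/3
Highest average = 25 → Option 1.

Option 1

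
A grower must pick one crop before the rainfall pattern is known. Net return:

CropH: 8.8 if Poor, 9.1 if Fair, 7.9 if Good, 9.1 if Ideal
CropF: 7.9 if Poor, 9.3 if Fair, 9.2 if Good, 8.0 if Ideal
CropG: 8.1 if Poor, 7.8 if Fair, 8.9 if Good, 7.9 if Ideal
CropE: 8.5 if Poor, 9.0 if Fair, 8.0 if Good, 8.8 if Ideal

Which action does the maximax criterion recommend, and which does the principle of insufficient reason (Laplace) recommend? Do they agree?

Row maxima: CropH=9.1, CropF=9.3, CropG=8.9, CropE=9.0
Best best-case = 9.3 → CropF.
Row averages: CropH=8.725, CropF=8.6, CropG=8.175, CropE=8.575
Highest average = 8.725 → CropH.

maximax → CropF; laplace → CropH (disagree)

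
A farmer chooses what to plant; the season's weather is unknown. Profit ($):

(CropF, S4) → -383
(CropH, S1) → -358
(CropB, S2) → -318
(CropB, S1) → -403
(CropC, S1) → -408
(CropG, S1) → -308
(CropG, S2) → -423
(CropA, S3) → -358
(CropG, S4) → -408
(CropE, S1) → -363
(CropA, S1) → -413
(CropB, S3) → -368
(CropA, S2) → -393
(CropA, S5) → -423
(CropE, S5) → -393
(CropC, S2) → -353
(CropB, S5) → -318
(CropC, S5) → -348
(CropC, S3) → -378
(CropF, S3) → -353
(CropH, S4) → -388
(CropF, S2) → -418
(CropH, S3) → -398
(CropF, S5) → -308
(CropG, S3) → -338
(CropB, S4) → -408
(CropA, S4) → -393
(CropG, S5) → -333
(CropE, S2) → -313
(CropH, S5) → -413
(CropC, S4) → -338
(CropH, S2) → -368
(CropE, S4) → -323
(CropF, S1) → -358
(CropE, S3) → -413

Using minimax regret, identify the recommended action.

CropE

Column bests: S1=-308, S2=-313, S3=-338, S4=-323, S5=-308.
CropE regrets: 55, 0, 75, 0, 85 → max 85
CropA regrets: 105, 80, 20, 70, 115 → max 115
CropC regrets: 100, 40, 40, 15, 40 → max 100
CropG regrets: 0, 110, 0, 85, 25 → max 110
CropF regrets: 50, 105, 15, 60, 0 → max 105
CropH regrets: 50, 55, 60, 65, 105 → max 105
CropB regrets: 95, 5, 30, 85, 10 → max 95
Smallest max regret = 85 → CropE.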